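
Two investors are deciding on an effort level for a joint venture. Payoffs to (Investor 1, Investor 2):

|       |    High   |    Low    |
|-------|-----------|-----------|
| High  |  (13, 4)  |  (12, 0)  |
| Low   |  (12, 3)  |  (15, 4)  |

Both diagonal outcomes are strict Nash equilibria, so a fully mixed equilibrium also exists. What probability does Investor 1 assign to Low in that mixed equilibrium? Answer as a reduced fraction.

Investor 1's mix p on High must make Investor 2 indifferent between High and Low.
Investor 2's payoff from High: 4p + 3(1−p). From Low: 0p + 4(1−p).
Set equal: 4p = 1(1−p) → p = 1/5.
Probability on Low is 1 − 1/5 = 4/5.

4/5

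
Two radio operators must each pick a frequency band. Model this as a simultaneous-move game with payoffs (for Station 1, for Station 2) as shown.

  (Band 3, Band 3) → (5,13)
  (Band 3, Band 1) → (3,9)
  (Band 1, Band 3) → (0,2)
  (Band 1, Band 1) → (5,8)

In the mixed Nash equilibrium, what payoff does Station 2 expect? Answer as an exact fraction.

43/5

Station 1 mixes with probability p on Band 3, chosen so Station 2 is indifferent: 13p + 2(1−p) = 9p + 8(1−p) gives p = 3/5.
Station 2's expected payoff is 13·3/5 + 2·2/5 = 43/5.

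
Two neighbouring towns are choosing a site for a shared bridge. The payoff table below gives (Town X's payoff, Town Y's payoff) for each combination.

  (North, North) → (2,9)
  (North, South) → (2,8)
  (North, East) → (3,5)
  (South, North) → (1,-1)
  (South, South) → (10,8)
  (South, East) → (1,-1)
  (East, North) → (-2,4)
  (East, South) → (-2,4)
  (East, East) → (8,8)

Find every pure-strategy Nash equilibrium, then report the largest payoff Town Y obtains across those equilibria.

9

Both North is a pure NE (Town X: 2 ≥ 1; Town Y: 9 ≥ 8). Town Y gets 9.
Both South is a pure NE (Town X: 10 ≥ 2; Town Y: 8 ≥ -1). Town Y gets 8.
Both East is a pure NE (Town X: 8 ≥ 3; Town Y: 8 ≥ 4). Town Y gets 8.
Every other cell has a profitable deviation for at least one player. Highest of {9, 8, 8} is 9.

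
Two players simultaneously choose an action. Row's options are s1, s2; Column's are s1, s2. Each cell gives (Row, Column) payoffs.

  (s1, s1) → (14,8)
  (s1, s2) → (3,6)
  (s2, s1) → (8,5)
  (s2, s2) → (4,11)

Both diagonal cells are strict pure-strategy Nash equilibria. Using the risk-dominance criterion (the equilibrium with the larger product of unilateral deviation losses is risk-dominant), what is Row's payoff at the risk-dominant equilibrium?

14

At both s1: Row loses 14 − 8 = 6 by deviating; Column loses 8 − 6 = 2. Product = 6·2 = 12.
At both s2: Row loses 4 − 3 = 1 by deviating; Column loses 11 − 5 = 6. Product = 1·6 = 6.
12 > 6, so both s1 is risk-dominant. Row's payoff there is 14.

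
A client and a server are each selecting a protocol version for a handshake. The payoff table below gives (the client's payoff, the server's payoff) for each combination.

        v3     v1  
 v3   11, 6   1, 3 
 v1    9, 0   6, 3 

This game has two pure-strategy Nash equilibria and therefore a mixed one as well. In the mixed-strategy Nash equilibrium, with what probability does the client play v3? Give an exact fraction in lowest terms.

The client's mix p on v3 must make the server indifferent between v3 and v1.
The server's payoff from v3: 6p + 0(1−p). From v1: 3p + 3(1−p).
Set equal: 3p = 3(1−p) → p = 3/6 = 1/2.

1/2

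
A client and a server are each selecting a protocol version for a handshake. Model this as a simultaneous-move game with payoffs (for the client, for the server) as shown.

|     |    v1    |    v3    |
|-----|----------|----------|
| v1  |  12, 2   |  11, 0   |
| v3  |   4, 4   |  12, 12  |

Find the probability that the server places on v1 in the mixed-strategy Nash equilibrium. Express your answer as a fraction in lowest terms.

1/9

The server's mix q on v1 must make the client indifferent between v1 and v3.
The client's payoff from v1: 12q + 11(1−q). From v3: 4q + 12(1−q).
Set equal: 8q = 1(1−q) → q = 1/9.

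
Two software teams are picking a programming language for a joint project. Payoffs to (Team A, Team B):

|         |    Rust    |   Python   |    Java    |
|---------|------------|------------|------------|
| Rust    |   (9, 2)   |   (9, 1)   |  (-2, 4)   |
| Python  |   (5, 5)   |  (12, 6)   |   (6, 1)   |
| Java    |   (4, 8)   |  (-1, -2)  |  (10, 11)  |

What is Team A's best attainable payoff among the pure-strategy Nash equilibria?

12

Both Python is a pure NE (Team A: 12 ≥ 9; Team B: 6 ≥ 5). Team A gets 12.
Both Java is a pure NE (Team A: 10 ≥ 6; Team B: 11 ≥ 8). Team A gets 10.
Every other cell has a profitable deviation for at least one player. Highest of {12, 10} is 12.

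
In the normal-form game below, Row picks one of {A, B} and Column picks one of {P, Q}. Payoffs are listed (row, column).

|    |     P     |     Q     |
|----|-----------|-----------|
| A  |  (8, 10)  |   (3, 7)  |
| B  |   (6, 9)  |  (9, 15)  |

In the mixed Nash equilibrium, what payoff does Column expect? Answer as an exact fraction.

29/3

Row mixes with probability p on A, chosen so Column is indifferent: 10p + 9(1−p) = 7p + 15(1−p) gives p = 2/3.
Column's expected payoff is 10·2/3 + 9·1/3 = 29/3.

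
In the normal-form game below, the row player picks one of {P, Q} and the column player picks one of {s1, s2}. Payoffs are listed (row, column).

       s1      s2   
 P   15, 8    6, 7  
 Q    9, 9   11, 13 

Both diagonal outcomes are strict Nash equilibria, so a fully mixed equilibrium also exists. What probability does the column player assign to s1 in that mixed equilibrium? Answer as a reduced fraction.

The column player's mix q on s1 must make the row player indifferent between P and Q.
The row player's payoff from P: 15q + 6(1−q). From Q: 9q + 11(1−q).
Set equal: 6q = 5(1−q) → q = 5/11.

5/11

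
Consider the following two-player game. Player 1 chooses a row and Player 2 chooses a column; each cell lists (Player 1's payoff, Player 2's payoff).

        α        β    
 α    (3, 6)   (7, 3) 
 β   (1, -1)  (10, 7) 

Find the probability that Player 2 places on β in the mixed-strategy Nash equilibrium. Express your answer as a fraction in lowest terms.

2/5

Player 2's mix q on α must make Player 1 indifferent between α and β.
Player 1's payoff from α: 3q + 7(1−q). From β: 1q + 10(1−q).
Set equal: 2q = 3(1−q) → q = 3/5.
Probability on β is 1 − 3/5 = 2/5.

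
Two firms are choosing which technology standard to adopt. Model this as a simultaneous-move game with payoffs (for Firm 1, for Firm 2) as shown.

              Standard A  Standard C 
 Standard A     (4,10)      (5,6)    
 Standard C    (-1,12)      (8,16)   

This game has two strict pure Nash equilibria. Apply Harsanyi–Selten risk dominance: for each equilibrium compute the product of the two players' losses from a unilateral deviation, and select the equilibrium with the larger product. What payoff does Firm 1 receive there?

At both Standard A: Firm 1 loses 4 − (-1) = 5 by deviating; Firm 2 loses 10 − 6 = 4. Product = 5·4 = 20.
At both Standard C: Firm 1 loses 8 − 5 = 3 by deviating; Firm 2 loses 16 − 12 = 4. Product = 3·4 = 12.
20 > 12, so both Standard A is risk-dominant. Firm 1's payoff there is 4.

4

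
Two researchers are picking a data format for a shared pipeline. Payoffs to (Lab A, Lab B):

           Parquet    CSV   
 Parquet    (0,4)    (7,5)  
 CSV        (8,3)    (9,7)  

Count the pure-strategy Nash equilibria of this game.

Both CSV: Lab A gets 9 (best alternative 7); Lab B gets 7 (best alternative 3). Neither deviates — NE.
Both Parquet is not a NE: Lab A would switch to CSV (8 > 0).
No other cell survives both best-response checks, so there is 1 pure NE.

1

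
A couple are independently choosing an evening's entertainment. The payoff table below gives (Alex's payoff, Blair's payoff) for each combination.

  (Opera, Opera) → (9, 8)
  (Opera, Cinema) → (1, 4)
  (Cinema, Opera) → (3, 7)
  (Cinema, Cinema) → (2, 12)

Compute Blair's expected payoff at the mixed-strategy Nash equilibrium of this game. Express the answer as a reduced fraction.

Alex mixes with probability p on Opera, chosen so Blair is indifferent: 8p + 7(1−p) = 4p + 12(1−p) gives p = 5/9.
Blair's expected payoff is 8·5/9 + 7·4/9 = 68/9.

68/9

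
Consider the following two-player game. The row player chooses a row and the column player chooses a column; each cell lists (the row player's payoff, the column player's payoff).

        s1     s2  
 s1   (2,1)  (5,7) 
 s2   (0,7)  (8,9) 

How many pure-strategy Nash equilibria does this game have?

1

Both s2: the row player gets 8 (best alternative 5); the column player gets 9 (best alternative 7). Neither deviates — NE.
Both s1 is not a NE: the column player would switch to s2 (7 > 1).
No other cell survives both best-response checks, so there is 1 pure NE.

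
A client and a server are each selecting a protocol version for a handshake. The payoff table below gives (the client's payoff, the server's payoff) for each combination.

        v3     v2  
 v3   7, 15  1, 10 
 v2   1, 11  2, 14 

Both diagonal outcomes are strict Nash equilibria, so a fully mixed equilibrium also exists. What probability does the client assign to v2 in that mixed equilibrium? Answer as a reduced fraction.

5/8

The client's mix p on v3 must make the server indifferent between v3 and v2.
The server's payoff from v3: 15p + 11(1−p). From v2: 10p + 14(1−p).
Set equal: 5p = 3(1−p) → p = 3/8.
Probability on v2 is 1 − 3/8 = 5/8.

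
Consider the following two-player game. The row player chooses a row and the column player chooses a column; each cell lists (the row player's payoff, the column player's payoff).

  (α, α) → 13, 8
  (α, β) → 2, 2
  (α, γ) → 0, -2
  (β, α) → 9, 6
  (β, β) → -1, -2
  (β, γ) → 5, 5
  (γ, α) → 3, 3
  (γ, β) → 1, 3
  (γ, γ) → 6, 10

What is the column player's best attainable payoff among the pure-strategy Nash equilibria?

10

Both α is a pure NE (the row player: 13 ≥ 9; the column player: 8 ≥ 2). The column player gets 8.
Both γ is a pure NE (the row player: 6 ≥ 5; the column player: 10 ≥ 3). The column player gets 10.
Every other cell has a profitable deviation for at least one player. Highest of {8, 10} is 10.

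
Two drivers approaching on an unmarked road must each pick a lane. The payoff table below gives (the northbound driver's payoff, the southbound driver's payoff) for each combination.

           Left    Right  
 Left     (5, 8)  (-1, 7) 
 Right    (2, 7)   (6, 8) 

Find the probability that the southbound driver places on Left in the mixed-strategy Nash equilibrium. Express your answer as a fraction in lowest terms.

The southbound driver's mix q on Left must make the northbound driver indifferent between Left and Right.
The northbound driver's payoff from Left: 5q + (-1)(1−q). From Right: 2q + 6(1−q).
Set equal: 3q = 7(1−q) → q = 7/10.

7/10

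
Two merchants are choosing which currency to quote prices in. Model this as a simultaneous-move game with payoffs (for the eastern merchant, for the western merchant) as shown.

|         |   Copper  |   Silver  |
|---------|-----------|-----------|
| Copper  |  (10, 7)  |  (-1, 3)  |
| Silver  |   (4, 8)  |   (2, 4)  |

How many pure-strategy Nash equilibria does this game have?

Both Copper: the eastern merchant gets 10 (best alternative 4); the western merchant gets 7 (best alternative 3). Neither deviates — NE.
Both Silver is not a NE: the western merchant would switch to Copper (8 > 4).
No other cell survives both best-response checks, so there is 1 pure NE.

1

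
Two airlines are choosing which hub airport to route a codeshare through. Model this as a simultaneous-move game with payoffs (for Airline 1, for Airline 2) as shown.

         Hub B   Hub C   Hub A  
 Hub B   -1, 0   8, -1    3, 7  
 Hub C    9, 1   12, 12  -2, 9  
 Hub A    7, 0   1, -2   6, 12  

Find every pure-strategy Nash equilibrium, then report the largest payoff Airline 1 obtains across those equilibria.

Both Hub C is a pure NE (Airline 1: 12 ≥ 8; Airline 2: 12 ≥ 9). Airline 1 gets 12.
Both Hub A is a pure NE (Airline 1: 6 ≥ 3; Airline 2: 12 ≥ 0). Airline 1 gets 6.
Every other cell has a profitable deviation for at least one player. Highest of {12, 6} is 12.

12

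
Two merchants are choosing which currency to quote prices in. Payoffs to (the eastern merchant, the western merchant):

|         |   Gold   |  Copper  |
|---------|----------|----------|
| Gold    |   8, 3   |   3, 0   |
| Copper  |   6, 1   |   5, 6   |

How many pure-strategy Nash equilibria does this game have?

Both Gold: the eastern merchant gets 8 (best alternative 6); the western merchant gets 3 (best alternative 0). Neither deviates — NE.
Both Copper: the eastern merchant gets 5 (best alternative 3); the western merchant gets 6 (best alternative 1). Neither deviates — NE.
(Gold, Copper) is not a NE: the eastern merchant would switch to Copper (5 > 3).
No other cell survives both best-response checks, so there are 2 pure NE.

2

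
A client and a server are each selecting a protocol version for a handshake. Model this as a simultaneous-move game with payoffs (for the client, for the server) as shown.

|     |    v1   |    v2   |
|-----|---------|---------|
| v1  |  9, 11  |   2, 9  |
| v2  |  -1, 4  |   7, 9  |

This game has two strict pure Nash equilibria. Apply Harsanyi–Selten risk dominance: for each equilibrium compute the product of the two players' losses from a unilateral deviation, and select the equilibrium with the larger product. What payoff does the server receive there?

9

At both v1: the client loses 9 − (-1) = 10 by deviating; the server loses 11 − 9 = 2. Product = 10·2 = 20.
At both v2: the client loses 7 − 2 = 5 by deviating; the server loses 9 − 4 = 5. Product = 5·5 = 25.
25 > 20, so both v2 is risk-dominant. The server's payoff there is 9.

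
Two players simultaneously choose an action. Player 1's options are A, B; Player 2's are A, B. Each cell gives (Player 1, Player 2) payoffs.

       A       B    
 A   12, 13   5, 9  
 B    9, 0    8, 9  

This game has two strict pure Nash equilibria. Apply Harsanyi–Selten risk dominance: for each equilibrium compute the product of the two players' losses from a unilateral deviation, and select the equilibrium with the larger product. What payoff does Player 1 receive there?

At both A: Player 1 loses 12 − 9 = 3 by deviating; Player 2 loses 13 − 9 = 4. Product = 3·4 = 12.
At both B: Player 1 loses 8 − 5 = 3 by deviating; Player 2 loses 9 − 0 = 9. Product = 3·9 = 27.
27 > 12, so both B is risk-dominant. Player 1's payoff there is 8.

8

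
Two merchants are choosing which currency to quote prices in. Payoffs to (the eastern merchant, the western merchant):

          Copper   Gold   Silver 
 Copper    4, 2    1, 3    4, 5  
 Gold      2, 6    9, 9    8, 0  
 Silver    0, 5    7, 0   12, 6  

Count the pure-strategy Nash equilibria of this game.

Both Gold: the eastern merchant gets 9 (best alternative 7); the western merchant gets 9 (best alternative 6). Neither deviates — NE.
Both Silver: the eastern merchant gets 12 (best alternative 8); the western merchant gets 6 (best alternative 5). Neither deviates — NE.
Both Copper is not a NE: the western merchant would switch to Silver (5 > 2).
No other cell survives both best-response checks, so there are 2 pure NE.

2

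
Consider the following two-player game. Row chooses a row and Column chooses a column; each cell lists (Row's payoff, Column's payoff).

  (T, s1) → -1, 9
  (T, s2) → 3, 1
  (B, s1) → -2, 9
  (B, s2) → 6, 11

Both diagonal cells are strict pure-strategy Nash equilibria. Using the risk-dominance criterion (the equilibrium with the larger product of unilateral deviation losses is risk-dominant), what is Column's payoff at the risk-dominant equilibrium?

At (T, s1): Row loses -1 − (-2) = 1 by deviating; Column loses 9 − 1 = 8. Product = 1·8 = 8.
At (B, s2): Row loses 6 − 3 = 3 by deviating; Column loses 11 − 9 = 2. Product = 3·2 = 6.
8 > 6, so (T, s1) is risk-dominant. Column's payoff there is 9.

9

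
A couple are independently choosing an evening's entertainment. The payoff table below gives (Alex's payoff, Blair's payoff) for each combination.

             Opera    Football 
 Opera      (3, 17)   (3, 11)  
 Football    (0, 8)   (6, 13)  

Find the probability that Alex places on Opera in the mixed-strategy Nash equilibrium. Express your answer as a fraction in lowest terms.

5/11

Alex's mix p on Opera must make Blair indifferent between Opera and Football.
Blair's payoff from Opera: 17p + 8(1−p). From Football: 11p + 13(1−p).
Set equal: 6p = 5(1−p) → p = 5/11.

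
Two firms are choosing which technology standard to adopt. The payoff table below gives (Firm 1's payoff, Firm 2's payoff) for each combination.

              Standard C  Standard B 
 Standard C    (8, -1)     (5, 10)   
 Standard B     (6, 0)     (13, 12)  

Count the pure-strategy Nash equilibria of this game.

Both Standard B: Firm 1 gets 13 (best alternative 5); Firm 2 gets 12 (best alternative 0). Neither deviates — NE.
Both Standard C is not a NE: Firm 2 would switch to Standard B (10 > -1).
No other cell survives both best-response checks, so there is 1 pure NE.

1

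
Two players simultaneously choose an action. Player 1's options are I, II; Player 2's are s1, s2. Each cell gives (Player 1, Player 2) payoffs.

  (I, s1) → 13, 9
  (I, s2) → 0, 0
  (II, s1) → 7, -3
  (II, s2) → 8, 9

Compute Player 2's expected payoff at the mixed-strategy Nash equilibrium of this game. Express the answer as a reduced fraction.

27/7

Player 1 mixes with probability p on I, chosen so Player 2 is indifferent: 9p + (-3)(1−p) = 0p + 9(1−p) gives p = 4/7.
Player 2's expected payoff is 9·4/7 + (-3)·3/7 = 27/7.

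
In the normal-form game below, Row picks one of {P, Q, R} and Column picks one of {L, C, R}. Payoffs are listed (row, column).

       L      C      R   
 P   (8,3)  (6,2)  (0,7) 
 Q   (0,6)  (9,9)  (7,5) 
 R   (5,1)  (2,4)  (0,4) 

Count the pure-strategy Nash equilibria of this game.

(Q, C): Row gets 9 (best alternative 6); Column gets 9 (best alternative 6). Neither deviates — NE.
(R, R) is not a NE: Row would switch to Q (7 > 0).
No other cell survives both best-response checks, so there is 1 pure NE.

1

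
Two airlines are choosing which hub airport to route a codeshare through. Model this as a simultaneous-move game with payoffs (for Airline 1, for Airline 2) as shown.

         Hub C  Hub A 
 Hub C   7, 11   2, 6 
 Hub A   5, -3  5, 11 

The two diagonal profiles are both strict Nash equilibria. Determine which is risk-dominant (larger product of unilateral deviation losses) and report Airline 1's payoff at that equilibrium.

5

At both Hub C: Airline 1 loses 7 − 5 = 2 by deviating; Airline 2 loses 11 − 6 = 5. Product = 2·5 = 10.
At both Hub A: Airline 1 loses 5 − 2 = 3 by deviating; Airline 2 loses 11 − (-3) = 14. Product = 3·14 = 42.
42 > 10, so both Hub A is risk-dominant. Airline 1's payoff there is 5.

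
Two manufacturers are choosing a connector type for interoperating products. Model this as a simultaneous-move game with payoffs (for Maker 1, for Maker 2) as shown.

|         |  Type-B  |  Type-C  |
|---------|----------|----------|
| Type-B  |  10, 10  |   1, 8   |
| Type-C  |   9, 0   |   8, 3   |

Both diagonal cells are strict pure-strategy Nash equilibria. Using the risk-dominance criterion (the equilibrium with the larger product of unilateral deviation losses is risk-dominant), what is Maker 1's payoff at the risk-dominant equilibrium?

At both Type-B: Maker 1 loses 10 − 9 = 1 by deviating; Maker 2 loses 10 − 8 = 2. Product = 1·2 = 2.
At both Type-C: Maker 1 loses 8 − 1 = 7 by deviating; Maker 2 loses 3 − 0 = 3. Product = 7·3 = 21.
21 > 2, so both Type-C is risk-dominant. Maker 1's payoff there is 8.

8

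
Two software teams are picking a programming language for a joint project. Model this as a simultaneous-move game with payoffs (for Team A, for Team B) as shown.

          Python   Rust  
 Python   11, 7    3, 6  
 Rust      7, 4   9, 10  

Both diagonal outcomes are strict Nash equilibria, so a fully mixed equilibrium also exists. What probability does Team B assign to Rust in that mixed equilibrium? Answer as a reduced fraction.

Team B's mix q on Python must make Team A indifferent between Python and Rust.
Team A's payoff from Python: 11q + 3(1−q). From Rust: 7q + 9(1−q).
Set equal: 4q = 6(1−q) → q = 6/10 = 3/5.
Probability on Rust is 1 − 3/5 = 2/5.

2/5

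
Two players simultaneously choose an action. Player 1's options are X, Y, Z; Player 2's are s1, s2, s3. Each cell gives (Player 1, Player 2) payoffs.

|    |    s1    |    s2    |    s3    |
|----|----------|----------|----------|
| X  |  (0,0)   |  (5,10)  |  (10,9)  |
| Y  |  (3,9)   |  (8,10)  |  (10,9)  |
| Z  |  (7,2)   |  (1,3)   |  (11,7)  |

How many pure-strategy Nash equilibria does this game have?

2

(Y, s2): Player 1 gets 8 (best alternative 5); Player 2 gets 10 (best alternative 9). Neither deviates — NE.
(Z, s3): Player 1 gets 11 (best alternative 10); Player 2 gets 7 (best alternative 3). Neither deviates — NE.
(X, s1) is not a NE: Player 1 would switch to Z (7 > 0).
No other cell survives both best-response checks, so there are 2 pure NE.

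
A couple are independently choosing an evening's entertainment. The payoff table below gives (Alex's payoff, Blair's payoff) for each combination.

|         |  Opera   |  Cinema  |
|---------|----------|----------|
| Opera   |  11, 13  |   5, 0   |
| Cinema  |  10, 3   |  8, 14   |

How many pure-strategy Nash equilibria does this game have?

2

Both Opera: Alex gets 11 (best alternative 10); Blair gets 13 (best alternative 0). Neither deviates — NE.
Both Cinema: Alex gets 8 (best alternative 5); Blair gets 14 (best alternative 3). Neither deviates — NE.
(Opera, Cinema) is not a NE: Alex would switch to Cinema (8 > 5).
No other cell survives both best-response checks, so there are 2 pure NE.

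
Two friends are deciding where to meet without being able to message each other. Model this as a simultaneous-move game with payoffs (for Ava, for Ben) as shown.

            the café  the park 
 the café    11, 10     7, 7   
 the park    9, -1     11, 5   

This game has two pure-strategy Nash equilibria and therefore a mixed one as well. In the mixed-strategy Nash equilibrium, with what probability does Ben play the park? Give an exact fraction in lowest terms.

Ben's mix q on the café must make Ava indifferent between the café and the park.
Ava's payoff from the café: 11q + 7(1−q). From the park: 9q + 11(1−q).
Set equal: 2q = 4(1−q) → q = 4/6 = 2/3.
Probability on the park is 1 − 2/3 = 1/3.

1/3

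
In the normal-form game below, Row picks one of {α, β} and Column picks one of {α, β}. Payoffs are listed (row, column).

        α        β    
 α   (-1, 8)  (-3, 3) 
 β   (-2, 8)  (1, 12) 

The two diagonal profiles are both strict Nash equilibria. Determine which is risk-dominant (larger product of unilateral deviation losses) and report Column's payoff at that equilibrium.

12

At both α: Row loses -1 − (-2) = 1 by deviating; Column loses 8 − 3 = 5. Product = 1·5 = 5.
At both β: Row loses 1 − (-3) = 4 by deviating; Column loses 12 − 8 = 4. Product = 4·4 = 16.
16 > 5, so both β is risk-dominant. Column's payoff there is 12.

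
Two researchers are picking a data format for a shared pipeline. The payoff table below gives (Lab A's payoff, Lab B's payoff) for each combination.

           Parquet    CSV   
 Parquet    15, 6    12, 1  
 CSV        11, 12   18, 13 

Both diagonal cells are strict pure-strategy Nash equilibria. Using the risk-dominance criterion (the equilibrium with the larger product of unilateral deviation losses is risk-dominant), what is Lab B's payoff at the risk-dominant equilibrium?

6

At both Parquet: Lab A loses 15 − 11 = 4 by deviating; Lab B loses 6 − 1 = 5. Product = 4·5 = 20.
At both CSV: Lab A loses 18 − 12 = 6 by deviating; Lab B loses 13 − 12 = 1. Product = 6·1 = 6.
20 > 6, so both Parquet is risk-dominant. Lab B's payoff there is 6.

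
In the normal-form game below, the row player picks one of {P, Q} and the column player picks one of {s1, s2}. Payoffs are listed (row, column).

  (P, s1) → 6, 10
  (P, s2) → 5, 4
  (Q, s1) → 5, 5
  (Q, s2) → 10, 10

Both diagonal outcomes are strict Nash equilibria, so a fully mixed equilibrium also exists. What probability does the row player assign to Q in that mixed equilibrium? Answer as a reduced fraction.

The row player's mix p on P must make the column player indifferent between s1 and s2.
The column player's payoff from s1: 10p + 5(1−p). From s2: 4p + 10(1−p).
Set equal: 6p = 5(1−p) → p = 5/11.
Probability on Q is 1 − 5/11 = 6/11.

6/11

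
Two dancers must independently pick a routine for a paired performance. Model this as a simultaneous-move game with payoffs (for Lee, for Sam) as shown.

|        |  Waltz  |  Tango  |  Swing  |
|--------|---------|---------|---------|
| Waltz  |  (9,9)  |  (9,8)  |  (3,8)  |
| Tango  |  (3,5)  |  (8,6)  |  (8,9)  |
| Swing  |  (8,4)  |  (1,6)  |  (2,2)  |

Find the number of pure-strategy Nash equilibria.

2

Both Waltz: Lee gets 9 (best alternative 8); Sam gets 9 (best alternative 8). Neither deviates — NE.
(Tango, Swing): Lee gets 8 (best alternative 3); Sam gets 9 (best alternative 6). Neither deviates — NE.
Both Tango is not a NE: Lee would switch to Waltz (9 > 8).
No other cell survives both best-response checks, so there are 2 pure NE.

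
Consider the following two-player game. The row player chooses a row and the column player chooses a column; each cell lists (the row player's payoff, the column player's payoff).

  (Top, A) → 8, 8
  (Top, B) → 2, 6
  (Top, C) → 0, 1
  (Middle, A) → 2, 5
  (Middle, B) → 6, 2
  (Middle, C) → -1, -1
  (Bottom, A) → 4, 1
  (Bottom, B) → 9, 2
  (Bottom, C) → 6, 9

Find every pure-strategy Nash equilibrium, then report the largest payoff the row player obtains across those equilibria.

(Top, A) is a pure NE (the row player: 8 ≥ 4; the column player: 8 ≥ 6). The row player gets 8.
(Bottom, C) is a pure NE (the row player: 6 ≥ 0; the column player: 9 ≥ 2). The row player gets 6.
Every other cell has a profitable deviation for at least one player. Highest of {8, 6} is 8.

8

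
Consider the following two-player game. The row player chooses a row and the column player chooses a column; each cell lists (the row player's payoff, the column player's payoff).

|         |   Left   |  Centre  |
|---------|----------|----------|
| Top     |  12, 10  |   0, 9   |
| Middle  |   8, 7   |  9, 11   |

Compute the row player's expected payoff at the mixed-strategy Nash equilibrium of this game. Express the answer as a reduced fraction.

The column player mixes with probability q on Left, chosen so the row player is indifferent: 12q + 0(1−q) = 8q + 9(1−q) gives q = 9/13.
The row player's expected payoff (from either row, since indifferent) is 12·9/13 + 0·4/13 = 108/13.

108/13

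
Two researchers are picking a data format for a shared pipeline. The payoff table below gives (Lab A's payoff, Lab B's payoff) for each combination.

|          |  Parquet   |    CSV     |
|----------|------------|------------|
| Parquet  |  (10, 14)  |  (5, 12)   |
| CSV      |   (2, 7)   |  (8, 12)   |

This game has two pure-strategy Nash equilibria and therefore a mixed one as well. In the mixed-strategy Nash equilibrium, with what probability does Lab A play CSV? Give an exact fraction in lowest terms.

2/7

Lab A's mix p on Parquet must make Lab B indifferent between Parquet and CSV.
Lab B's payoff from Parquet: 14p + 7(1−p). From CSV: 12p + 12(1−p).
Set equal: 2p = 5(1−p) → p = 5/7.
Probability on CSV is 1 − 5/7 = 2/7.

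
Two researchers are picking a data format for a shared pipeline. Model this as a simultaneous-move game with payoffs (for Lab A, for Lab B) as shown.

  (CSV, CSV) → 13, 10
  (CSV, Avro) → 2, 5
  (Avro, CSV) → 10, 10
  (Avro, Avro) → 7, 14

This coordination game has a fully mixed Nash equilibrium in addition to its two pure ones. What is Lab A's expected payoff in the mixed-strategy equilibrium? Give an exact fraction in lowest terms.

Lab B mixes with probability q on CSV, chosen so Lab A is indifferent: 13q + 2(1−q) = 10q + 7(1−q) gives q = 5/8.
Lab A's expected payoff (from either row, since indifferent) is 13·5/8 + 2·3/8 = 71/8.

71/8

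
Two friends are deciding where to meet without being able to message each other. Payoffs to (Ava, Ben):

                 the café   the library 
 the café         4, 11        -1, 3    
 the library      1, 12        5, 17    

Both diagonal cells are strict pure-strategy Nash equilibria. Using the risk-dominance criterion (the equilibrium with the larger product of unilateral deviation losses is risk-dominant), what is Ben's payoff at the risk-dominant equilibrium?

At both the café: Ava loses 4 − 1 = 3 by deviating; Ben loses 11 − 3 = 8. Product = 3·8 = 24.
At both the library: Ava loses 5 − (-1) = 6 by deviating; Ben loses 17 − 12 = 5. Product = 6·5 = 30.
30 > 24, so both the library is risk-dominant. Ben's payoff there is 17.

17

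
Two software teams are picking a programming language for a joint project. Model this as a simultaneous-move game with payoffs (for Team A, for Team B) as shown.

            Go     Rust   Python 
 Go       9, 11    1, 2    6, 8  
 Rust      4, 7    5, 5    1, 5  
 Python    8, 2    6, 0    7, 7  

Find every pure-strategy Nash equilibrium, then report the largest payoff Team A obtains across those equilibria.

9

Both Go is a pure NE (Team A: 9 ≥ 8; Team B: 11 ≥ 8). Team A gets 9.
Both Python is a pure NE (Team A: 7 ≥ 6; Team B: 7 ≥ 2). Team A gets 7.
Every other cell has a profitable deviation for at least one player. Highest of {9, 7} is 9.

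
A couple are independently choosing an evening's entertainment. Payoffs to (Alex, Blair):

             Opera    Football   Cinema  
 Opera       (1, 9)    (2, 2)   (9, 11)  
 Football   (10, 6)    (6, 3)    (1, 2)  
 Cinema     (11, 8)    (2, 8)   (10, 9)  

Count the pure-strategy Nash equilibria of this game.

Both Cinema: Alex gets 10 (best alternative 9); Blair gets 9 (best alternative 8). Neither deviates — NE.
Both Opera is not a NE: Alex would switch to Cinema (11 > 1).
No other cell survives both best-response checks, so there is 1 pure NE.

1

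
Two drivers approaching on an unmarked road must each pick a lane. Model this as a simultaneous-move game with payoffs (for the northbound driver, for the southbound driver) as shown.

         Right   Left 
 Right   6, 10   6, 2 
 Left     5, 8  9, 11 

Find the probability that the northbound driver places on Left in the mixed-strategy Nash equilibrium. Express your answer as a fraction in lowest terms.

The northbound driver's mix p on Right must make the southbound driver indifferent between Right and Left.
The southbound driver's payoff from Right: 10p + 8(1−p). From Left: 2p + 11(1−p).
Set equal: 8p = 3(1−p) → p = 3/11.
Probability on Left is 1 − 3/11 = 8/11.

8/11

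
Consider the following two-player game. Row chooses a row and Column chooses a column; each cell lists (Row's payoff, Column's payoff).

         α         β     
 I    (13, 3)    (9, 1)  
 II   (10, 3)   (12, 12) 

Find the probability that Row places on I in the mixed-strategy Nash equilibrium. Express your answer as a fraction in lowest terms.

9/11

Row's mix p on I must make Column indifferent between α and β.
Column's payoff from α: 3p + 3(1−p). From β: 1p + 12(1−p).
Set equal: 2p = 9(1−p) → p = 9/11.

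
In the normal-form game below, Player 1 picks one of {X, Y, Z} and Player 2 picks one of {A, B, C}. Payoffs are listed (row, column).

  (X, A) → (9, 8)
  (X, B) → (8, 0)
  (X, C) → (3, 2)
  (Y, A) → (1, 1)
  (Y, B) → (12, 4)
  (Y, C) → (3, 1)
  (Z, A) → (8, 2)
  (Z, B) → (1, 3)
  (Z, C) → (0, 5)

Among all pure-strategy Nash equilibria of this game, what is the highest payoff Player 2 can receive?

(X, A) is a pure NE (Player 1: 9 ≥ 8; Player 2: 8 ≥ 2). Player 2 gets 8.
(Y, B) is a pure NE (Player 1: 12 ≥ 8; Player 2: 4 ≥ 1). Player 2 gets 4.
Every other cell has a profitable deviation for at least one player. Highest of {8, 4} is 8.

8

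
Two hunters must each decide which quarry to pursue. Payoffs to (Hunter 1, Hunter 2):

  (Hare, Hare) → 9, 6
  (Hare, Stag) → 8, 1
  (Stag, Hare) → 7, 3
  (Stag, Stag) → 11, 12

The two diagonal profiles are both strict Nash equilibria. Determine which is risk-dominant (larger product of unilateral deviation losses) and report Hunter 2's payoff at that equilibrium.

At both Hare: Hunter 1 loses 9 − 7 = 2 by deviating; Hunter 2 loses 6 − 1 = 5. Product = 2·5 = 10.
At both Stag: Hunter 1 loses 11 − 8 = 3 by deviating; Hunter 2 loses 12 − 3 = 9. Product = 3·9 = 27.
27 > 10, so both Stag is risk-dominant. Hunter 2's payoff there is 12.

12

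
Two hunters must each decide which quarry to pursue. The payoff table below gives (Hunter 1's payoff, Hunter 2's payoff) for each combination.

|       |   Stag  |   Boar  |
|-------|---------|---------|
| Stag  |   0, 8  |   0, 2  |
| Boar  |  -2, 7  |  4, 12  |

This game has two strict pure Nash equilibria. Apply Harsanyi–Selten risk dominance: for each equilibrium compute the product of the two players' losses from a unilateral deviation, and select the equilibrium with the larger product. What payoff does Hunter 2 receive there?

At both Stag: Hunter 1 loses 0 − (-2) = 2 by deviating; Hunter 2 loses 8 − 2 = 6. Product = 2·6 = 12.
At both Boar: Hunter 1 loses 4 − 0 = 4 by deviating; Hunter 2 loses 12 − 7 = 5. Product = 4·5 = 20.
20 > 12, so both Boar is risk-dominant. Hunter 2's payoff there is 12.

12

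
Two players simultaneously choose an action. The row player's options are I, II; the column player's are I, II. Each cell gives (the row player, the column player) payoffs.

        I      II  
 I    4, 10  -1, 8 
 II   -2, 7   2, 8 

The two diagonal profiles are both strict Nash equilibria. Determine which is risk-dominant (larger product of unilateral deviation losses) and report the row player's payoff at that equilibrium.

At both I: the row player loses 4 − (-2) = 6 by deviating; the column player loses 10 − 8 = 2. Product = 6·2 = 12.
At both II: the row player loses 2 − (-1) = 3 by deviating; the column player loses 8 − 7 = 1. Product = 3·1 = 3.
12 > 3, so both I is risk-dominant. The row player's payoff there is 4.

4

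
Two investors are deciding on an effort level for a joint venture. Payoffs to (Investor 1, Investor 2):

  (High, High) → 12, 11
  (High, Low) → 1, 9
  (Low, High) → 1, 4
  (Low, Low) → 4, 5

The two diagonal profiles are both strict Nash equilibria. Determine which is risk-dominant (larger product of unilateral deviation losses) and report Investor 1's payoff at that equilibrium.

12

At both High: Investor 1 loses 12 − 1 = 11 by deviating; Investor 2 loses 11 − 9 = 2. Product = 11·2 = 22.
At both Low: Investor 1 loses 4 − 1 = 3 by deviating; Investor 2 loses 5 − 4 = 1. Product = 3·1 = 3.
22 > 3, so both High is risk-dominant. Investor 1's payoff there is 12.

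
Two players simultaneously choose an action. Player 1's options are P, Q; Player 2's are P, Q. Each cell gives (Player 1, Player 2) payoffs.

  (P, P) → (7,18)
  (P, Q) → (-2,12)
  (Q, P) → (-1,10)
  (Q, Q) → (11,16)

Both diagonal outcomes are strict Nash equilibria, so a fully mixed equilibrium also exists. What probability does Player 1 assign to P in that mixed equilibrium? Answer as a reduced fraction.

Player 1's mix p on P must make Player 2 indifferent between P and Q.
Player 2's payoff from P: 18p + 10(1−p). From Q: 12p + 16(1−p).
Set equal: 6p = 6(1−p) → p = 6/12 = 1/2.

1/2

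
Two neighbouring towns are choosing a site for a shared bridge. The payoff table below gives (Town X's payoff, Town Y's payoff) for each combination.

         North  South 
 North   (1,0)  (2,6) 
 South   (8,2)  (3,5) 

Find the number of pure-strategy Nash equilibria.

Both South: Town X gets 3 (best alternative 2); Town Y gets 5 (best alternative 2). Neither deviates — NE.
Both North is not a NE: Town X would switch to South (8 > 1).
No other cell survives both best-response checks, so there is 1 pure NE.

1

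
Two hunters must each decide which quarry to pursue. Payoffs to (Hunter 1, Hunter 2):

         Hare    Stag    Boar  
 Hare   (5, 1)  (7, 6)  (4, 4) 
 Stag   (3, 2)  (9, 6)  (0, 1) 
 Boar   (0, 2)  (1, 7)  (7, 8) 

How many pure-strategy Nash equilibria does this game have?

Both Stag: Hunter 1 gets 9 (best alternative 7); Hunter 2 gets 6 (best alternative 2). Neither deviates — NE.
Both Boar: Hunter 1 gets 7 (best alternative 4); Hunter 2 gets 8 (best alternative 7). Neither deviates — NE.
Both Hare is not a NE: Hunter 2 would switch to Stag (6 > 1).
No other cell survives both best-response checks, so there are 2 pure NE.

2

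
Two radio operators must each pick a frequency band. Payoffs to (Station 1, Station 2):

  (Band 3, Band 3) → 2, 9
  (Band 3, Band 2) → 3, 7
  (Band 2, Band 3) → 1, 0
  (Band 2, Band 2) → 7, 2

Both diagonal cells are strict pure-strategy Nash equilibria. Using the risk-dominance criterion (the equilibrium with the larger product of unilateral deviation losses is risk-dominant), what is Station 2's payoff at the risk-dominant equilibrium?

2

At both Band 3: Station 1 loses 2 − 1 = 1 by deviating; Station 2 loses 9 − 7 = 2. Product = 1·2 = 2.
At both Band 2: Station 1 loses 7 − 3 = 4 by deviating; Station 2 loses 2 − 0 = 2. Product = 4·2 = 8.
8 > 2, so both Band 2 is risk-dominant. Station 2's payoff there is 2.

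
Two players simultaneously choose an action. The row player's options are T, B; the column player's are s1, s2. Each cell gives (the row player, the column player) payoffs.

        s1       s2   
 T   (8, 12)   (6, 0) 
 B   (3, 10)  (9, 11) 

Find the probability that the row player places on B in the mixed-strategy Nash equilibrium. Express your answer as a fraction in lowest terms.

12/13

The row player's mix p on T must make the column player indifferent between s1 and s2.
The column player's payoff from s1: 12p + 10(1−p). From s2: 0p + 11(1−p).
Set equal: 12p = 1(1−p) → p = 1/13.
Probability on B is 1 − 1/13 = 12/13.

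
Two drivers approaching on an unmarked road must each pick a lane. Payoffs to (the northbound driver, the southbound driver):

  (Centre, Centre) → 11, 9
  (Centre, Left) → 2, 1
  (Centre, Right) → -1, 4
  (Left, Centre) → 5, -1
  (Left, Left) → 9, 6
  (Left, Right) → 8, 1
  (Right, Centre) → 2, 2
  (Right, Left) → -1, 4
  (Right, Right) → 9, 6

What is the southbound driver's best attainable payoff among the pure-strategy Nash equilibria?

Both Centre is a pure NE (the northbound driver: 11 ≥ 5; the southbound driver: 9 ≥ 4). The southbound driver gets 9.
Both Left is a pure NE (the northbound driver: 9 ≥ 2; the southbound driver: 6 ≥ 1). The southbound driver gets 6.
Both Right is a pure NE (the northbound driver: 9 ≥ 8; the southbound driver: 6 ≥ 4). The southbound driver gets 6.
Every other cell has a profitable deviation for at least one player. Highest of {9, 6, 6} is 9.

9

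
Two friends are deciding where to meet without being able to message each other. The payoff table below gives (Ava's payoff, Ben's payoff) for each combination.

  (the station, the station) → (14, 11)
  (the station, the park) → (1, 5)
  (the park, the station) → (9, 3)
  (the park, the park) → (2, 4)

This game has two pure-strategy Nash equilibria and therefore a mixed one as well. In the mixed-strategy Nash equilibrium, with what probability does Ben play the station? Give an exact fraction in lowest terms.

1/6

Ben's mix q on the station must make Ava indifferent between the station and the park.
Ava's payoff from the station: 14q + 1(1−q). From the park: 9q + 2(1−q).
Set equal: 5q = 1(1−q) → q = 1/6.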